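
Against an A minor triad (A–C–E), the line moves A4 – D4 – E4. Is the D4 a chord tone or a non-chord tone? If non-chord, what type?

Non-chord tone — an appoggiatura.

The harmony at that moment is A minor triad (A, C, E); D4 is not a chord tone.
It is approached by leap down from A4 and left by step up to E4.
Leap in, step out — an appoggiatura.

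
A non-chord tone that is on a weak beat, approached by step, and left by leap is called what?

Escape tone.

Approach: by step. Departure: by leap. Metric position: weak.
Step in, leap out, from a weak position — an escape tone (échappée). (It is the mirror image of the appoggiatura, which leaps in and steps out on a strong beat.)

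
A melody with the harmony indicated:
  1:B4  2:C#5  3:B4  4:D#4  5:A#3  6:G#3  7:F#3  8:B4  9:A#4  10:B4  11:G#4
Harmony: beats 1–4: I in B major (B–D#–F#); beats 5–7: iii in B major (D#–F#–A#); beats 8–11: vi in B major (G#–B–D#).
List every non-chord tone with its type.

C#5 (beat 2) — neighbor tone; G#3 (beat 6) — passing tone; A#4 (beat 9) — neighbor tone.

The harmony at that moment is B major triad (B, D#, F#); C#5 is not a chord tone.
It is approached by step up from B4 and left by step down to B4.
Step away and step back to the same note — a neighbor tone (upper neighbor).
The harmony at that moment is D# minor triad (D#, F#, A#); G#3 is not a chord tone.
It is approached by step down from A#3 and left by step down to F#3.
Step in, step out in the same direction — a passing tone.
The harmony at that moment is G# minor triad (G#, B, D#); A#4 is not a chord tone.
It is approached by step down from B4 and left by step up to B4.
Step away and step back to the same note — a neighbor tone (lower neighbor).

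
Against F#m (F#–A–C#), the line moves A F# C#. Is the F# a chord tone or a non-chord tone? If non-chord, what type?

F# minor triad contains F#, A, C#; F# is the root, so it is a chord tone.

Chord tone (the root of F# minor triad).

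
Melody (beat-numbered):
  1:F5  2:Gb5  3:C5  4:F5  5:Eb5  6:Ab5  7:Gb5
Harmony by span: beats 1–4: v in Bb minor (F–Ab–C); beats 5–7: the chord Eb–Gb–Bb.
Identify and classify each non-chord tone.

Gb5 (beat 2) — escape tone; Ab5 (beat 6) — appoggiatura.

The harmony at that moment is F minor triad (F, Ab, C); Gb5 is not a chord tone.
It is approached by step up from F5 and left by leap down to C5.
Step in, leap out — an escape tone.
The harmony at that moment is Eb minor triad (Eb, Gb, Bb); Ab5 is not a chord tone.
It is approached by leap up from Eb5 and left by step down to Gb5.
Leap in, step out — an appoggiatura.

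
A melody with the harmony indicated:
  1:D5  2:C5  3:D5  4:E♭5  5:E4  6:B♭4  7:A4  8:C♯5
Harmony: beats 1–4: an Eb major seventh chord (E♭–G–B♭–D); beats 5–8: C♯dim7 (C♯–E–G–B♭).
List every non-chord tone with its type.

C5 (beat 2) — neighbor tone; A4 (beat 7) — escape tone.

The harmony at that moment is E♭ major seventh chord (E♭, G, B♭, D); C5 is not a chord tone.
It is approached by step down from D5 and left by step up to D5.
Step away and step back to the same note — a neighbor tone (lower neighbor).
The harmony at that moment is C♯ diminished seventh chord (C♯, E, G, B♭); A4 is not a chord tone.
It is approached by step down from B♭4 and left by leap up to C♯5.
Step in, leap out — an escape tone.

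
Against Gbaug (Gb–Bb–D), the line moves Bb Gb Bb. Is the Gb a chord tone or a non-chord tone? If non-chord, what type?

Gb augmented triad contains Gb, Bb, D; Gb is the root, so it is a chord tone.

Chord tone (the root of Gb augmented triad).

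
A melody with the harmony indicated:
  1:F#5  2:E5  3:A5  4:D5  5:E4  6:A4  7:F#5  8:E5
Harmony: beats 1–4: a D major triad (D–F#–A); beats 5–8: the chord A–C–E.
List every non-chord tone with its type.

The harmony at that moment is D major triad (D, F#, A); E5 is not a chord tone.
It is approached by step down from F#5 and left by leap up to A5.
Step in, leap out — an escape tone.
The harmony at that moment is A minor triad (A, C, E); F#5 is not a chord tone.
It is approached by leap up from A4 and left by step down to E5.
Leap in, step out — an appoggiatura.

E5 (beat 2) — escape tone; F#5 (beat 7) — appoggiatura.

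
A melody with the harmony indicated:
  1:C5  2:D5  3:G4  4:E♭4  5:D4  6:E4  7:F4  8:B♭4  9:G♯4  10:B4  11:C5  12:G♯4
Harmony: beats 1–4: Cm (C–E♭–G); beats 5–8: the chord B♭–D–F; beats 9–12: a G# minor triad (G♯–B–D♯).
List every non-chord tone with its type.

The harmony at that moment is C minor triad (C, E♭, G); D5 is not a chord tone.
It is approached by step up from C5 and left by leap down to G4.
Step in, leap out — an escape tone.
The harmony at that moment is B♭ major triad (B♭, D, F); E4 is not a chord tone.
It is approached by step up from D4 and left by step up to F4.
Step in, step out in the same direction — a passing tone.
The harmony at that moment is G♯ minor triad (G♯, B, D♯); C5 is not a chord tone.
It is approached by step up from B4 and left by leap down to G♯4.
Step in, leap out — an escape tone.

D5 (beat 2) — escape tone; E4 (beat 6) — passing tone; C5 (beat 11) — escape tone.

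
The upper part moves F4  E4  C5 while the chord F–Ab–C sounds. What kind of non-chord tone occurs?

The harmony at that moment is F minor triad (F, Ab, C); E4 is not a chord tone.
It is approached by step down from F4 and left by leap up to C5.
Step in, leap out — an escape tone.

E4 is an escape tone.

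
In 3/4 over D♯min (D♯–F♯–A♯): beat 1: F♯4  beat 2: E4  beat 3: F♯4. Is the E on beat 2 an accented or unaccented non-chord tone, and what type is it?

The harmony at that moment is D♯ minor triad (D♯, F♯, A♯); E4 is not a chord tone.
It is approached by step down from F♯4 and left by step up to F♯4.
Step away and step back to the same note — a neighbor tone (lower neighbor).
It falls on a weak beat, so it is unaccented.

Unaccented neighbor tone.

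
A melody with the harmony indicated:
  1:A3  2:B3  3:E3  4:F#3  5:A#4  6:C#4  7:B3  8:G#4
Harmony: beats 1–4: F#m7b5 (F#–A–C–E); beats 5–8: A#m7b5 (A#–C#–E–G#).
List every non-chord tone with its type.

The harmony at that moment is F# half-diminished seventh chord (F#, A, C, E); B3 is not a chord tone.
It is approached by step up from A3 and left by leap down to E3.
Step in, leap out — an escape tone.
The harmony at that moment is A# half-diminished seventh chord (A#, C#, E, G#); B3 is not a chord tone.
It is approached by step down from C#4 and left by leap up to G#4.
Step in, leap out — an escape tone.

B3 (beat 2) — escape tone; B3 (beat 7) — escape tone.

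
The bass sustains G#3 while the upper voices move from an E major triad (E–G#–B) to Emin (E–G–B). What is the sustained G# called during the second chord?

The harmony at that moment is E minor triad (E, G, B); G#3 is not a chord tone.
It is held over (the same pitch as the preceding G#3) and then sustained as the same pitch into the next harmony.
Sustained through a change of harmony — a pedal tone.

Pedal tone (pedal point).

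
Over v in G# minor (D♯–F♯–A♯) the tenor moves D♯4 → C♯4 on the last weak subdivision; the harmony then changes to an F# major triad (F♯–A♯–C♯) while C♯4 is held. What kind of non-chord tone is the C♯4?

The harmony at that moment is D♯ minor triad (D♯, F♯, A♯); C♯4 is not a chord tone.
It is approached by step down from D♯4 and then sustained as the same pitch into the next harmony.
Arriving early and becoming a chord tone when the harmony changes — an anticipation.

C♯4 is an anticipation.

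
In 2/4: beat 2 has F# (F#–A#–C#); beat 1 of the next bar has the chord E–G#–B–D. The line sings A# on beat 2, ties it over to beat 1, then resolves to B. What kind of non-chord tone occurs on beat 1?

Retardation.

The harmony at that moment is E dominant seventh chord (E, G#, B, D); A# is not a chord tone.
It is held over (the same pitch as the preceding A#) and left by step up to B.
Held over from the previous chord and resolving up by step — a retardation.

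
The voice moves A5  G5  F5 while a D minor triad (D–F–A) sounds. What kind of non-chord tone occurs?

G5 is a passing tone.

The harmony at that moment is D minor triad (D, F, A); G5 is not a chord tone.
It is approached by step down from A5 and left by step down to F5.
Step in, step out in the same direction — a passing tone.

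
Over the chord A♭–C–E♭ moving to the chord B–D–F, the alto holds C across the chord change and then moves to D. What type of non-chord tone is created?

The harmony at that moment is B diminished triad (B, D, F); C is not a chord tone.
It is held over (the same pitch as the preceding C) and left by step up to D.
Held over from the previous chord and resolving up by step — a retardation.

C is a retardation.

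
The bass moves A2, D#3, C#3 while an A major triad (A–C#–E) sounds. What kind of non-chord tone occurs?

D#3 is an appoggiatura.

The harmony at that moment is A major triad (A, C#, E); D#3 is not a chord tone.
It is approached by leap up from A2 and left by step down to C#3.
Leap in, step out — an appoggiatura.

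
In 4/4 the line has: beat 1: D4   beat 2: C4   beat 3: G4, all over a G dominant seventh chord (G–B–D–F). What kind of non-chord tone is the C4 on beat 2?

Escape tone.

The harmony at that moment is G dominant seventh chord (G, B, D, F); C4 is not a chord tone.
It is approached by step down from D4 and left by leap up to G4.
Step in, leap out, on a weak beat — an escape tone.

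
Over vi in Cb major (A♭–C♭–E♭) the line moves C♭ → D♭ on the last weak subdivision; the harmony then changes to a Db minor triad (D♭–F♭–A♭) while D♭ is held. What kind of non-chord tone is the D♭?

D♭ is an anticipation.

The harmony at that moment is A♭ minor triad (A♭, C♭, E♭); D♭ is not a chord tone.
It is approached by step up from C♭ and then sustained as the same pitch into the next harmony.
Arriving early and becoming a chord tone when the harmony changes — an anticipation.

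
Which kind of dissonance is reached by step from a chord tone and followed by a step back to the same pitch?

Neighbor tone.

Approach: by step. Departure: by step in the opposite direction, back to the starting pitch.
Stepwise on both sides but reversing to return to the same chord tone — a neighbor tone. (Had it continued onward in the same direction it would be a passing tone instead.)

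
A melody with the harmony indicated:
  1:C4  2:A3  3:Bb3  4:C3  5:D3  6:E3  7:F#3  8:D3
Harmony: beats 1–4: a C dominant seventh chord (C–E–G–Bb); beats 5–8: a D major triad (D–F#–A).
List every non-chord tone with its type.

A3 (beat 2) — appoggiatura; E3 (beat 6) — passing tone.

The harmony at that moment is C dominant seventh chord (C, E, G, Bb); A3 is not a chord tone.
It is approached by leap down from C4 and left by step up to Bb3.
Leap in, step out — an appoggiatura.
The harmony at that moment is D major triad (D, F#, A); E3 is not a chord tone.
It is approached by step up from D3 and left by step up to F#3.
Step in, step out in the same direction — a passing tone.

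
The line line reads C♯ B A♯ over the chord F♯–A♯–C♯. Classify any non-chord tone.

B is a passing tone.

The harmony at that moment is F♯ major triad (F♯, A♯, C♯); B is not a chord tone.
It is approached by step down from C♯ and left by step down to A♯.
Step in, step out in the same direction — a passing tone.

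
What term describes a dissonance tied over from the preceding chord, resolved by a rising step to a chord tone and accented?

Approach: by preparation — the pitch is first a chord tone, then held (tied or repeated) while the harmony changes under it. Departure: up by step. Metric position: strong.
A prepared dissonance that resolves upward by step — a retardation. (The same figure resolving downward would be a suspension.)

Retardation.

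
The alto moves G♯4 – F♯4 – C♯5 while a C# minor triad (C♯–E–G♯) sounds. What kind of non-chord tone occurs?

F♯4 is an escape tone.

The harmony at that moment is C♯ minor triad (C♯, E, G♯); F♯4 is not a chord tone.
It is approached by step down from G♯4 and left by leap up to C♯5.
Step in, leap out — an escape tone.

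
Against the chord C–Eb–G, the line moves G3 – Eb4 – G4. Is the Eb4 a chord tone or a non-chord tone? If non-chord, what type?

C minor triad contains C, Eb, G; Eb is the third, so it is a chord tone.

Chord tone (the third of C minor triad).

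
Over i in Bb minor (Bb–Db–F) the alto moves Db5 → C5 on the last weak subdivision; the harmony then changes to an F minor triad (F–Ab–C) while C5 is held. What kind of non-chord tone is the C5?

C5 is an anticipation.

The harmony at that moment is Bb minor triad (Bb, Db, F); C5 is not a chord tone.
It is approached by step down from Db5 and then sustained as the same pitch into the next harmony.
Arriving early and becoming a chord tone when the harmony changes — an anticipation.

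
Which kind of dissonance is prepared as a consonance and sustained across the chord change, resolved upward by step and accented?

Retardation.

Approach: by preparation — the pitch is first a chord tone, then held (tied or repeated) while the harmony changes under it. Departure: up by step. Metric position: strong.
A prepared dissonance that resolves upward by step — a retardation. (The same figure resolving downward would be a suspension.)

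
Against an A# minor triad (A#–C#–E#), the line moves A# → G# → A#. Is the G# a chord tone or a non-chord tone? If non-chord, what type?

The harmony at that moment is A# minor triad (A#, C#, E#); G# is not a chord tone.
It is approached by step down from A# and left by step up to A#.
Step away and step back to the same note — a neighbor tone (lower neighbor).

Non-chord tone — a neighbor tone.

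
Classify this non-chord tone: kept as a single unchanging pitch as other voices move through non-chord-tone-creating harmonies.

Approach: none. Departure: none — a single pitch is sustained while the chords change around it, passing through harmonies that do not contain it.
No melodic motion at all; the dissonance is created entirely by the moving harmonies against the stationary note — a pedal tone (pedal point).

Pedal tone.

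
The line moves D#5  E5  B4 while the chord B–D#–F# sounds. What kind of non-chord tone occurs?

The harmony at that moment is B major triad (B, D#, F#); E5 is not a chord tone.
It is approached by step up from D#5 and left by leap down to B4.
Step in, leap out — an escape tone.

E5 is an escape tone.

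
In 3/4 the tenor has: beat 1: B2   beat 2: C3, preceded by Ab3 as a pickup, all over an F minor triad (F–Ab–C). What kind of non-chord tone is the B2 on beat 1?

Appoggiatura.

The harmony at that moment is F minor triad (F, Ab, C); B2 is not a chord tone.
It is approached by leap down from Ab3 and left by step up to C3.
Leap in, step out, metrically accented — an appoggiatura.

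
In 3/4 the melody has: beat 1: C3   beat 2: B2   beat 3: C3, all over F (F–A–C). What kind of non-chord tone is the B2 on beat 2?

Lower neighbor tone.

The harmony at that moment is F major triad (F, A, C); B2 is not a chord tone.
It is approached by step down from C3 and left by step up to C3.
Step away and step back to the same note — a neighbor tone (lower neighbor).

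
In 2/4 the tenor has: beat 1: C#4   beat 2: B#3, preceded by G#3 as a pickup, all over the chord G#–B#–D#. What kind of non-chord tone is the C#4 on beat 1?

The harmony at that moment is G# major triad (G#, B#, D#); C#4 is not a chord tone.
It is approached by leap up from G#3 and left by step down to B#3.
Leap in, step out, metrically accented — an appoggiatura.

Appoggiatura.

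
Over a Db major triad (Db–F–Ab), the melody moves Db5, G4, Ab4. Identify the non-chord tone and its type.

G4 is an appoggiatura.

The harmony at that moment is Db major triad (Db, F, Ab); G4 is not a chord tone.
It is approached by leap down from Db5 and left by step up to Ab4.
Leap in, step out — an appoggiatura.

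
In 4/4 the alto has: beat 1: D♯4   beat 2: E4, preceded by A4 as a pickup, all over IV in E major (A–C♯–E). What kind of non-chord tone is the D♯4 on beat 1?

The harmony at that moment is A major triad (A, C♯, E); D♯4 is not a chord tone.
It is approached by leap down from A4 and left by step up to E4.
Leap in, step out, metrically accented — an appoggiatura.

Appoggiatura.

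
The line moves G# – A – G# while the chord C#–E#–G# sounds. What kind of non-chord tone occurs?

A is a neighbor tone.

The harmony at that moment is C# major triad (C#, E#, G#); A is not a chord tone.
It is approached by step up from G# and left by step down to G#.
Step away and step back to the same note — a neighbor tone (upper neighbor).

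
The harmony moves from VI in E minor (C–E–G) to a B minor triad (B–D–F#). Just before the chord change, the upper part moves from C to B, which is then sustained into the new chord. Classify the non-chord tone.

The harmony at that moment is C major triad (C, E, G); B is not a chord tone.
It is approached by step down from C and then sustained as the same pitch into the next harmony.
Arriving early and becoming a chord tone when the harmony changes — an anticipation.

B is an anticipation.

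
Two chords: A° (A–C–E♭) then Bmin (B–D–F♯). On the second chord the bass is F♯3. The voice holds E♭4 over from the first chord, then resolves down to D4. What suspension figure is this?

At the second chord the bass is F♯3. The suspended E♭4 lies a seventh above the bass; after resolving down by step to D4, the interval above the bass becomes a sixth.
Suspension figures are named by those two intervals: 7–6.

7–6 suspension.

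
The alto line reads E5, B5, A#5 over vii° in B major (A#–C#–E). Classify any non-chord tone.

B5 is an appoggiatura.

The harmony at that moment is A# diminished triad (A#, C#, E); B5 is not a chord tone.
It is approached by leap up from E5 and left by step down to A#5.
Leap in, step out — an appoggiatura.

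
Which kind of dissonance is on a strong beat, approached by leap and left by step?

Appoggiatura.

Approach: by leap. Departure: by step. Metric position: strong.
Leap in, step out, in a metrically strong position — an appoggiatura. (It is the mirror image of the escape tone, which steps in and leaps out from a weak position.)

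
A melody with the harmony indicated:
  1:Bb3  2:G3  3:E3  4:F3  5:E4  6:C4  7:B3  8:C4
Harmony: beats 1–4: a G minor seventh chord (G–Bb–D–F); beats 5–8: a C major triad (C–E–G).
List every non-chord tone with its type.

The harmony at that moment is G minor seventh chord (G, Bb, D, F); E3 is not a chord tone.
It is approached by leap down from G3 and left by step up to F3.
Leap in, step out — an appoggiatura.
The harmony at that moment is C major triad (C, E, G); B3 is not a chord tone.
It is approached by step down from C4 and left by step up to C4.
Step away and step back to the same note — a neighbor tone (lower neighbor).

E3 (beat 3) — appoggiatura; B3 (beat 7) — neighbor tone.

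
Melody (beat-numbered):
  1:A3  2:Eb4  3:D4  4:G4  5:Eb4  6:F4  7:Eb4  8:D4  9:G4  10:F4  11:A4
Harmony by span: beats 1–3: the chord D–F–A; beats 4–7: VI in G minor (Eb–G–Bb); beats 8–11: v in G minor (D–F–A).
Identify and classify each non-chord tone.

Eb4 (beat 2) — appoggiatura; F4 (beat 6) — neighbor tone; G4 (beat 9) — appoggiatura.

The harmony at that moment is D minor triad (D, F, A); Eb4 is not a chord tone.
It is approached by leap up from A3 and left by step down to D4.
Leap in, step out — an appoggiatura.
The harmony at that moment is Eb major triad (Eb, G, Bb); F4 is not a chord tone.
It is approached by step up from Eb4 and left by step down to Eb4.
Step away and step back to the same note — a neighbor tone (upper neighbor).
The harmony at that moment is D minor triad (D, F, A); G4 is not a chord tone.
It is approached by leap up from D4 and left by step down to F4.
Leap in, step out — an appoggiatura.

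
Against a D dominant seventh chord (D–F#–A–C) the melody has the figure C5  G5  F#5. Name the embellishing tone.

The harmony at that moment is D dominant seventh chord (D, F#, A, C); G5 is not a chord tone.
It is approached by leap up from C5 and left by step down to F#5.
Leap in, step out — an appoggiatura.

G5 is an appoggiatura.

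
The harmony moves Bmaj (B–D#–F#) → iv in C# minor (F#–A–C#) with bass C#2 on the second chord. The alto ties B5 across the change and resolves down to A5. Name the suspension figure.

7–6 suspension.

At the second chord the bass is C#2. The suspended B5 lies a seventh above the bass; after resolving down by step to A5, the interval above the bass becomes a sixth.
Suspension figures are named by those two intervals: 7–6.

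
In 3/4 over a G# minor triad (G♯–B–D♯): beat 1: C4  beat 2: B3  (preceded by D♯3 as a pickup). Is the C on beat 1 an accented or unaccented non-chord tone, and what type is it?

The harmony at that moment is G♯ minor triad (G♯, B, D♯); C4 is not a chord tone.
It is approached by leap up from D♯3 and left by step down to B3.
Leap in, step out — an appoggiatura.
It falls on the downbeat, so it is accented.

Accented appoggiatura.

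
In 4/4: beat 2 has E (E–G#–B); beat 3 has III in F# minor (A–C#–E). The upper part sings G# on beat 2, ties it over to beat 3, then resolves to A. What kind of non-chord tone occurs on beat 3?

Retardation.

The harmony at that moment is A major triad (A, C#, E); G# is not a chord tone.
It is held over (the same pitch as the preceding G#) and left by step up to A.
Held over from the previous chord and resolving up by step — a retardation.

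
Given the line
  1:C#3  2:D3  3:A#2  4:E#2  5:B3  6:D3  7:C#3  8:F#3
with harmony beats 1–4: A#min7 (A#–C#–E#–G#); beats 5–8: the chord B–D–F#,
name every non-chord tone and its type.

The harmony at that moment is A# minor seventh chord (A#, C#, E#, G#); D3 is not a chord tone.
It is approached by step up from C#3 and left by leap down to A#2.
Step in, leap out — an escape tone.
The harmony at that moment is B minor triad (B, D, F#); C#3 is not a chord tone.
It is approached by step down from D3 and left by leap up to F#3.
Step in, leap out — an escape tone.

D3 (beat 2) — escape tone; C#3 (beat 7) — escape tone.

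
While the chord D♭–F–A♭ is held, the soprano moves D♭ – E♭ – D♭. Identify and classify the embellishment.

E♭ is a neighbor tone.

The harmony at that moment is D♭ major triad (D♭, F, A♭); E♭ is not a chord tone.
It is approached by step up from D♭ and left by step down to D♭.
Step away and step back to the same note — a neighbor tone (upper neighbor).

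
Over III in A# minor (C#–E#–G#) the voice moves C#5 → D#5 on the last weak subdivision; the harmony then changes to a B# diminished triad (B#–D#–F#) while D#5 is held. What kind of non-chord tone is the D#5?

The harmony at that moment is C# major triad (C#, E#, G#); D#5 is not a chord tone.
It is approached by step up from C#5 and then sustained as the same pitch into the next harmony.
Arriving early and becoming a chord tone when the harmony changes — an anticipation.

D#5 is an anticipation.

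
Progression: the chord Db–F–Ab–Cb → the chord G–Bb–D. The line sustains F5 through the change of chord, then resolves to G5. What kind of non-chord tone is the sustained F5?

F5 is a retardation.

The harmony at that moment is G minor triad (G, Bb, D); F5 is not a chord tone.
It is held over (the same pitch as the preceding F5) and left by step up to G5.
Held over from the previous chord and resolving up by step — a retardation.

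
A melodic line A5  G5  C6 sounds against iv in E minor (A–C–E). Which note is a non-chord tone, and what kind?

G5 is an escape tone.

The harmony at that moment is A minor triad (A, C, E); G5 is not a chord tone.
It is approached by step down from A5 and left by leap up to C6.
Step in, leap out — an escape tone.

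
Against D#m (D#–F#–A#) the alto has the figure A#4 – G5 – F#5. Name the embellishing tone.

The harmony at that moment is D# minor triad (D#, F#, A#); G5 is not a chord tone.
It is approached by leap up from A#4 and left by step down to F#5.
Leap in, step out — an appoggiatura.

G5 is an appoggiatura.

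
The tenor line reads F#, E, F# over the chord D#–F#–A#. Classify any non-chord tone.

E is a neighbor tone.

The harmony at that moment is D# minor triad (D#, F#, A#); E is not a chord tone.
It is approached by step down from F# and left by step up to F#.
Step away and step back to the same note — a neighbor tone (lower neighbor).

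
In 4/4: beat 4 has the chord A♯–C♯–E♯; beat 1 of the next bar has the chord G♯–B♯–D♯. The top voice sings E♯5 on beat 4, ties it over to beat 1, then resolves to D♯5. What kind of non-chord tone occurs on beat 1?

Suspension.

The harmony at that moment is G♯ major triad (G♯, B♯, D♯); E♯5 is not a chord tone.
It is held over (the same pitch as the preceding E♯5) and left by step down to D♯5.
Held over from the previous chord and resolving down by step — a suspension.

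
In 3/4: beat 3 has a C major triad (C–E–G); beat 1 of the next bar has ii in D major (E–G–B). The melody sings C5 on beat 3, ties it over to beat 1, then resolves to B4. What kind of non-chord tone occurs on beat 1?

Suspension.

The harmony at that moment is E minor triad (E, G, B); C5 is not a chord tone.
It is held over (the same pitch as the preceding C5) and left by step down to B4.
Held over from the previous chord and resolving down by step — a suspension.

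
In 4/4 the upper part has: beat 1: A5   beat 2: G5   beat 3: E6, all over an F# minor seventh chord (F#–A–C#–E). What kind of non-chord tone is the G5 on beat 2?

The harmony at that moment is F# minor seventh chord (F#, A, C#, E); G5 is not a chord tone.
It is approached by step down from A5 and left by leap up to E6.
Step in, leap out, on a weak beat — an escape tone.

Escape tone.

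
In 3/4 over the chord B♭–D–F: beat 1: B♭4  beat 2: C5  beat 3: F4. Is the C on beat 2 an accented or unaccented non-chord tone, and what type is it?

The harmony at that moment is B♭ major triad (B♭, D, F); C5 is not a chord tone.
It is approached by step up from B♭4 and left by leap down to F4.
Step in, leap out — an escape tone.
It falls on a weak beat, so it is unaccented.

Unaccented escape tone.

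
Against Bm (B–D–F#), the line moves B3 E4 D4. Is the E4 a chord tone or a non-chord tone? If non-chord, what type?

Non-chord tone — an appoggiatura.

The harmony at that moment is B minor triad (B, D, F#); E4 is not a chord tone.
It is approached by leap up from B3 and left by step down to D4.
Leap in, step out — an appoggiatura.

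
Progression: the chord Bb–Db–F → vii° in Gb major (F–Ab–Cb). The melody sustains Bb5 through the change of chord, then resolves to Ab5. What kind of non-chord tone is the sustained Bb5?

The harmony at that moment is F diminished triad (F, Ab, Cb); Bb5 is not a chord tone.
It is held over (the same pitch as the preceding Bb5) and left by step down to Ab5.
Held over from the previous chord and resolving down by step — a suspension.

Bb5 is a suspension.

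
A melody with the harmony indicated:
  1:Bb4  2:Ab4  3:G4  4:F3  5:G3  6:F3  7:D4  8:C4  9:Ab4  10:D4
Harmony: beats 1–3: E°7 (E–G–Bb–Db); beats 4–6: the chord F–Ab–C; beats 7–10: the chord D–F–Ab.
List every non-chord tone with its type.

Ab4 (beat 2) — passing tone; G3 (beat 5) — neighbor tone; C4 (beat 8) — escape tone.

The harmony at that moment is E diminished seventh chord (E, G, Bb, Db); Ab4 is not a chord tone.
It is approached by step down from Bb4 and left by step down to G4.
Step in, step out in the same direction — a passing tone.
The harmony at that moment is F minor triad (F, Ab, C); G3 is not a chord tone.
It is approached by step up from F3 and left by step down to F3.
Step away and step back to the same note — a neighbor tone (upper neighbor).
The harmony at that moment is D diminished triad (D, F, Ab); C4 is not a chord tone.
It is approached by step down from D4 and left by leap up to Ab4.
Step in, leap out — an escape tone.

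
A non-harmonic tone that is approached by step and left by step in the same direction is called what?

Approach: by step. Departure: by step, continuing in the same direction.
Stepwise on both sides with no change of direction means the note fills in the space between two different chord tones — a passing tone. (Had it turned back to its starting note it would be a neighbor tone instead.)

Passing tone.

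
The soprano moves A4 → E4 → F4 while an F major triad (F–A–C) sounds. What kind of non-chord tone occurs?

The harmony at that moment is F major triad (F, A, C); E4 is not a chord tone.
It is approached by leap down from A4 and left by step up to F4.
Leap in, step out — an appoggiatura.

E4 is an appoggiatura.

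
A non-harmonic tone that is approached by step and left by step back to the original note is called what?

Approach: by step. Departure: by step in the opposite direction, back to the starting pitch.
Stepwise on both sides but reversing to return to the same chord tone — a neighbor tone. (Had it continued onward in the same direction it would be a passing tone instead.)

Neighbor tone.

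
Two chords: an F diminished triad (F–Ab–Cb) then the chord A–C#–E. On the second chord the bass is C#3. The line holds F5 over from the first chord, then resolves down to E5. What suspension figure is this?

At the second chord the bass is C#3. The suspended F5 lies a fourth above the bass; after resolving down by step to E5, the interval above the bass becomes a third.
Suspension figures are named by those two intervals: 4–3.

4–3 suspension.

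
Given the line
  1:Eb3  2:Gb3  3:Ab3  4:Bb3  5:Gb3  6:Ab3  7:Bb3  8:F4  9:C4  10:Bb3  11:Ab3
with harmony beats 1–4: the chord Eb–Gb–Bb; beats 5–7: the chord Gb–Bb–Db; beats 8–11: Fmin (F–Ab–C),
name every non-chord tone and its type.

Ab3 (beat 3) — passing tone; Ab3 (beat 6) — passing tone; Bb3 (beat 10) — passing tone.

The harmony at that moment is Eb minor triad (Eb, Gb, Bb); Ab3 is not a chord tone.
It is approached by step up from Gb3 and left by step up to Bb3.
Step in, step out in the same direction — a passing tone.
The harmony at that moment is Gb major triad (Gb, Bb, Db); Ab3 is not a chord tone.
It is approached by step up from Gb3 and left by step up to Bb3.
Step in, step out in the same direction — a passing tone.
The harmony at that moment is F minor triad (F, Ab, C); Bb3 is not a chord tone.
It is approached by step down from C4 and left by step down to Ab3.
Step in, step out in the same direction — a passing tone.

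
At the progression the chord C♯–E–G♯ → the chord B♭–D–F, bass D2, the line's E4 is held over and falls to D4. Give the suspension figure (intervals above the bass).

At the second chord the bass is D2. The suspended E4 lies a ninth above the bass; after resolving down by step to D4, the interval above the bass becomes an octave.
Suspension figures are named by those two intervals: 9–8.

9–8 suspension.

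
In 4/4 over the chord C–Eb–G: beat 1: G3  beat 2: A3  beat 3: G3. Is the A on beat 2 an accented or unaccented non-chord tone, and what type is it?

Unaccented neighbor tone.

The harmony at that moment is C minor triad (C, Eb, G); A3 is not a chord tone.
It is approached by step up from G3 and left by step down to G3.
Step away and step back to the same note — a neighbor tone (upper neighbor).
It falls on a weak beat, so it is unaccented.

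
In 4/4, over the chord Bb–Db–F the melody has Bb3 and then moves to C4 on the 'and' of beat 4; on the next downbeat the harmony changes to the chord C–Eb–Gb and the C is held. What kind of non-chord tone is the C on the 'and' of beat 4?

Anticipation.

The harmony at that moment is Bb minor triad (Bb, Db, F); C4 is not a chord tone.
It is approached by step up from Bb3 and then sustained as the same pitch into the next harmony.
Arriving early and becoming a chord tone when the harmony changes — an anticipation.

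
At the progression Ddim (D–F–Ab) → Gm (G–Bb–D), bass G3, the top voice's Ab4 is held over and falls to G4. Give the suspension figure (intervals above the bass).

At the second chord the bass is G3. The suspended Ab4 lies a ninth above the bass; after resolving down by step to G4, the interval above the bass becomes an octave.
Suspension figures are named by those two intervals: 9–8.

9–8 suspension.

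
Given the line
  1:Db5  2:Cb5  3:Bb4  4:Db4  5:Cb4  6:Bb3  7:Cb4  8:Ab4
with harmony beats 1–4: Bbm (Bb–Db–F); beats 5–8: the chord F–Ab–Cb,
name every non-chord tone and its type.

The harmony at that moment is Bb minor triad (Bb, Db, F); Cb5 is not a chord tone.
It is approached by step down from Db5 and left by step down to Bb4.
Step in, step out in the same direction — a passing tone.
The harmony at that moment is F diminished triad (F, Ab, Cb); Bb3 is not a chord tone.
It is approached by step down from Cb4 and left by step up to Cb4.
Step away and step back to the same note — a neighbor tone (lower neighbor).

Cb5 (beat 2) — passing tone; Bb3 (beat 6) — neighbor tone.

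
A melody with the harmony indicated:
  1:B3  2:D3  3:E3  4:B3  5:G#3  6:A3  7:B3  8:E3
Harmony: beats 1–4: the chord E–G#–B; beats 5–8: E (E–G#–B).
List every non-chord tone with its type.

The harmony at that moment is E major triad (E, G#, B); D3 is not a chord tone.
It is approached by leap down from B3 and left by step up to E3.
Leap in, step out — an appoggiatura.
The harmony at that moment is E major triad (E, G#, B); A3 is not a chord tone.
It is approached by step up from G#3 and left by step up to B3.
Step in, step out in the same direction — a passing tone.

D3 (beat 2) — appoggiatura; A3 (beat 6) — passing tone.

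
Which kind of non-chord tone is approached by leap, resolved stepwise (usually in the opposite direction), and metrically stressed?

Appoggiatura.

Approach: by leap. Departure: by step. Metric position: strong.
Leap in, step out, in a metrically strong position — an appoggiatura. (It is the mirror image of the escape tone, which steps in and leaps out from a weak position.)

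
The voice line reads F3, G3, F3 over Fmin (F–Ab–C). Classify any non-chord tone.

The harmony at that moment is F minor triad (F, Ab, C); G3 is not a chord tone.
It is approached by step up from F3 and left by step down to F3.
Step away and step back to the same note — a neighbor tone (upper neighbor).

G3 is a neighbor tone.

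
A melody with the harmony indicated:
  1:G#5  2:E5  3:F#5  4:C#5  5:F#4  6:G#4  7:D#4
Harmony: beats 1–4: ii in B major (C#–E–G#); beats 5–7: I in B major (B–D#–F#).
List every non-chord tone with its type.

F#5 (beat 3) — escape tone; G#4 (beat 6) — escape tone.

The harmony at that moment is C# minor triad (C#, E, G#); F#5 is not a chord tone.
It is approached by step up from E5 and left by leap down to C#5.
Step in, leap out — an escape tone.
The harmony at that moment is B major triad (B, D#, F#); G#4 is not a chord tone.
It is approached by step up from F#4 and left by leap down to D#4.
Step in, leap out — an escape tone.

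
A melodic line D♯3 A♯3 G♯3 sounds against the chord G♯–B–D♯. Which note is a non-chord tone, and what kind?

The harmony at that moment is G♯ minor triad (G♯, B, D♯); A♯3 is not a chord tone.
It is approached by leap up from D♯3 and left by step down to G♯3.
Leap in, step out — an appoggiatura.

A♯3 is an appoggiatura.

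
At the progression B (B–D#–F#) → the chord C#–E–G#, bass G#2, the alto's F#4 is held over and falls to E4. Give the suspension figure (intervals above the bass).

At the second chord the bass is G#2. The suspended F#4 lies a seventh above the bass; after resolving down by step to E4, the interval above the bass becomes a sixth.
Suspension figures are named by those two intervals: 7–6.

7–6 suspension.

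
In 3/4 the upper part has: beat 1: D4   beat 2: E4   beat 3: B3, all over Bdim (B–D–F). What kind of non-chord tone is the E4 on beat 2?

The harmony at that moment is B diminished triad (B, D, F); E4 is not a chord tone.
It is approached by step up from D4 and left by leap down to B3.
Step in, leap out, on a weak beat — an escape tone.

Escape tone.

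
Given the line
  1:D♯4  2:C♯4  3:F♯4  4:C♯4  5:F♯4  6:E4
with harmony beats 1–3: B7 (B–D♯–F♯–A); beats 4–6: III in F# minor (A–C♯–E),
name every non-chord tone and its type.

The harmony at that moment is B dominant seventh chord (B, D♯, F♯, A); C♯4 is not a chord tone.
It is approached by step down from D♯4 and left by leap up to F♯4.
Step in, leap out — an escape tone.
The harmony at that moment is A major triad (A, C♯, E); F♯4 is not a chord tone.
It is approached by leap up from C♯4 and left by step down to E4.
Leap in, step out — an appoggiatura.

C♯4 (beat 2) — escape tone; F♯4 (beat 5) — appoggiatura.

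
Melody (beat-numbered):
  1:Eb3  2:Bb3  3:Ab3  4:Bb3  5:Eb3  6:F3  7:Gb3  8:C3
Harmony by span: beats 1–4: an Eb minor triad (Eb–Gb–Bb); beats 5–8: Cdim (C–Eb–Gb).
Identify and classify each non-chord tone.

Ab3 (beat 3) — neighbor tone; F3 (beat 6) — passing tone.

The harmony at that moment is Eb minor triad (Eb, Gb, Bb); Ab3 is not a chord tone.
It is approached by step down from Bb3 and left by step up to Bb3.
Step away and step back to the same note — a neighbor tone (lower neighbor).
The harmony at that moment is C diminished triad (C, Eb, Gb); F3 is not a chord tone.
It is approached by step up from Eb3 and left by step up to Gb3.
Step in, step out in the same direction — a passing tone.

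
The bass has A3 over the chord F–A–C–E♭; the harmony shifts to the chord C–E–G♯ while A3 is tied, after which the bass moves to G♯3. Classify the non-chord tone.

A3 is a suspension.

The harmony at that moment is C augmented triad (C, E, G♯); A3 is not a chord tone.
It is held over (the same pitch as the preceding A3) and left by step down to G♯3.
Held over from the previous chord and resolving down by step — a suspension.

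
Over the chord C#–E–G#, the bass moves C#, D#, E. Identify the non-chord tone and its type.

The harmony at that moment is C# minor triad (C#, E, G#); D# is not a chord tone.
It is approached by step up from C# and left by step up to E.
Step in, step out in the same direction — a passing tone.

D# is a passing tone.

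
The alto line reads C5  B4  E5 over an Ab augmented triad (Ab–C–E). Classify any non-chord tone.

B4 is an escape tone.

The harmony at that moment is Ab augmented triad (Ab, C, E); B4 is not a chord tone.
It is approached by step down from C5 and left by leap up to E5.
Step in, leap out — an escape tone.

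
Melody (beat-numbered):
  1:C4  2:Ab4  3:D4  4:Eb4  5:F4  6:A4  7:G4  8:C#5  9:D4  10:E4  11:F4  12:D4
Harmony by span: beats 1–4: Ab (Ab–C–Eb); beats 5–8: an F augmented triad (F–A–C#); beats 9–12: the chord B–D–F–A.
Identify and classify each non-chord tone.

D4 (beat 3) — appoggiatura; G4 (beat 7) — escape tone; E4 (beat 10) — passing tone.

The harmony at that moment is Ab major triad (Ab, C, Eb); D4 is not a chord tone.
It is approached by leap down from Ab4 and left by step up to Eb4.
Leap in, step out — an appoggiatura.
The harmony at that moment is F augmented triad (F, A, C#); G4 is not a chord tone.
It is approached by step down from A4 and left by leap up to C#5.
Step in, leap out — an escape tone.
The harmony at that moment is B half-diminished seventh chord (B, D, F, A); E4 is not a chord tone.
It is approached by step up from D4 and left by step up to F4.
Step in, step out in the same direction — a passing tone.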